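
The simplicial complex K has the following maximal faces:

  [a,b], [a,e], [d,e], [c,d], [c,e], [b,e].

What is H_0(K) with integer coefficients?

K has 5 vertices, 6 edges.
rank ∂_0 = 0, rank ∂_1 = 4 ⇒ b_0 = 5 − 0 − 4 = 1; all invariant factors of ∂_1 are 1 so no torsion. So H_0 = Z.

H_0 ≅ Z.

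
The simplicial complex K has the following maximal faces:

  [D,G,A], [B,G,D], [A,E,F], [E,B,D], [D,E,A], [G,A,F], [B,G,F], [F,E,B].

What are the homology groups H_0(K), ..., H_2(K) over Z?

H_0 ≅ Z,  H_1 = 0,  H_2 ≅ Z.

K has 6 vertices, 12 edges, 8 triangles.
rank ∂_0 = 0, rank ∂_1 = 5 ⇒ b_0 = 6 − 0 − 5 = 1; all invariant factors of ∂_1 are 1 so no torsion. So H_0 = Z.
rank ∂_1 = 5, rank ∂_2 = 7 ⇒ b_1 = 12 − 5 − 7 = 0; all invariant factors of ∂_2 are 1 so no torsion. So H_1 = 0.
rank ∂_2 = 7, rank ∂_3 = 0 ⇒ b_2 = 8 − 7 − 0 = 1. So H_2 = Z.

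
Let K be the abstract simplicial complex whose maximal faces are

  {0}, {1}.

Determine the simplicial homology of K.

H_0 = Z^2.

Order the vertices as 0 < 1. Listing each simplex with vertices in this order, K has dimension 0 with simplices:

  0-simplices (2): [0], [1]

so the chain groups are C_0 ≅ Z^2.

Now H_k = ker ∂_k / im ∂_{k+1}, so:

  H_0: rank C_0 − rank ∂_1 = 2 − 0 = 2, and there is no ∂_1, so H_0 = Z^2.

(K is a triangulation of a set of 2 points.)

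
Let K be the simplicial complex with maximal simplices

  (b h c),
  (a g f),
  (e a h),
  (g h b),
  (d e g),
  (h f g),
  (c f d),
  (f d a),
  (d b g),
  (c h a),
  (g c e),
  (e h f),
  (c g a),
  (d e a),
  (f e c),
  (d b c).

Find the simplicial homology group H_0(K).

H_0 = Z.

We work with the vertex ordering a < b < c < d < e < f < g < h. The simplices of K, each written with vertices in increasing order, are:

  0-simplices (8): a, b, c, d, e, f, g, h
  1-simplices (24): ac, ad, ae, af, ag, ah, bc, bd, bg, bh, cd, ce, cf, cg, ch, de, df, dg, ef, eg, eh, fg, fh, gh
  2-simplices (16): acg, ach, ade, adf, aeh, afg, bcd, bch, bdg, bgh, cdf, cef, ceg, deg, efh, fgh

Hence C_0 ≅ Z^8, C_1 ≅ Z^24, C_2 ≅ Z^16.

The boundary map ∂_1: C_1 → C_0 maps an edge to its endpoints' difference, ∂[p,q] = q − p.
As a 8×24 matrix over Z this has rank 7, with invariant factors (1,1,1,1,1,1,1).

Boundary ∂_2: C_2 → C_1 acts by ∂[p,q,r] = [q,r] − [p,r] + [p,q]. For instance
  ∂bch = ch − bh + bc,
  ∂cdf = df − cf + cd.
The resulting 24×16 matrix has rank 15, and its Smith normal form has invariant factors (1,1,1,1,1,1,1,1,1,1,1,1,1,1,1).

Now H_k = ker ∂_k / im ∂_{k+1}, so:

  H_0: rank C_0 − rank ∂_1 = 8 − 7 = 1, and the invariant factors of ∂_1 are all 1, so H_0 = Z.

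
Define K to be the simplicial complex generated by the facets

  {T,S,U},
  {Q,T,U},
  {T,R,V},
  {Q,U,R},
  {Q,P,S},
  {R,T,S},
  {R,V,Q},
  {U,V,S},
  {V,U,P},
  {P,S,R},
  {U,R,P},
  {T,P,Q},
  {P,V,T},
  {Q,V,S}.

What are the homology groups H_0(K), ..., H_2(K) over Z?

We work with the vertex ordering P < Q < R < S < T < U < V. The simplices of K, each written with vertices in increasing order, are:

  0-simplices (7): P, Q, R, S, T, U, V
  1-simplices (21): PQ, PR, PS, PT, PU, PV, QR, QS, QT, QU, QV, RS, RT, RU, RV, ST, SU, SV, TU, TV, UV
  2-simplices (14): PQS, PQT, PRS, PRU, PTV, PUV, QRU, QRV, QSV, QTU, RST, RTV, STU, SUV

so the chain groups are C_0 ≅ Z^7, C_1 ≅ Z^21, C_2 ≅ Z^14.

∂_1: C_1 → C_0 is given by ∂[p,q] = [q] − [p].
As a 7×21 matrix over Z this has rank 6, with invariant factors (1,1,1,1,1,1).

The boundary map ∂_2: C_2 → C_1 maps a triangle to the signed sum of its edges. For instance
  ∂SUV = UV − SV + SU,
  ∂PTV = TV − PV + PT.
This gives a 21×14 integer matrix of rank 13; reducing to Smith normal form yields diagonal entries (1,1,1,1,1,1,1,1,1,1,1,1,1).

Computing H_k = (kernel of ∂_k) / (image of ∂_{k+1}):

  H_0: rank C_0 − rank ∂_1 = 7 − 6 = 1, and the invariant factors of ∂_1 are all 1, so H_0 ≅ Z.
  H_1: rank ker ∂_1 − rank ∂_2 = (21 − 6) − 13 = 2, and the invariant factors of ∂_2 are all 1, so H_1 ≅ Z^2.
  H_2: rank ker ∂_2 − rank ∂_3 = (14 − 13) − 0 = 1, and there is no ∂_3, so H_2 ≅ Z.

(K is a triangulation of the torus T^2.)

H_0 ≅ Z,  H_1 ≅ Z^2,  H_2 ≅ Z.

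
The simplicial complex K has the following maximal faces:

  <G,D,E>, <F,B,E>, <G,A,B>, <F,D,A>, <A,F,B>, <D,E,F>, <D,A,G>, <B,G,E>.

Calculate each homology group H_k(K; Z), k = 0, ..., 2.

Fix the vertex order A < B < D < E < F < G and write every simplex with vertices in increasing order. Then dim K = 2 and the simplices of K are:

  0-simplices (6): A, B, D, E, F, G
  1-simplices (12): AB, AD, AF, AG, BE, BF, BG, DE, DF, DG, EF, EG
  2-simplices (8): ABF, ABG, ADF, ADG, BEF, BEG, DEF, DEG

Hence C_0 ≅ Z^6, C_1 ≅ Z^12, C_2 ≅ Z^8.

Boundary ∂_1: C_1 → C_0 maps an edge to its endpoints' difference, ∂[p,q] = q − p. For instance
  ∂AD = D − A.
This gives a 6×12 integer matrix of rank 5; reducing to Smith normal form yields diagonal entries (1,1,1,1,1).

Boundary ∂_2: C_2 → C_1 acts by ∂[p,q,r] = [q,r] − [p,r] + [p,q]. For instance
  ∂ABG = BG − AG + AB,
  ∂DEG = EG − DG + DE.
This gives a 12×8 integer matrix of rank 7; reducing to Smith normal form yields diagonal entries (1,1,1,1,1,1,1).

Reading off H_k = ker ∂_k / im ∂_{k+1}:

  H_0: rank C_0 − rank ∂_1 = 6 − 5 = 1, and the invariant factors of ∂_1 are all 1, so H_0 = Z.
  H_1: rank ker ∂_1 − rank ∂_2 = (12 − 5) − 7 = 0, and the invariant factors of ∂_2 are all 1, so H_1 = 0.
  H_2: rank ker ∂_2 − rank ∂_3 = (8 − 7) − 0 = 1, and there is no ∂_3, so H_2 = Z.

H_0 = Z,  H_1 = 0,  H_2 = Z.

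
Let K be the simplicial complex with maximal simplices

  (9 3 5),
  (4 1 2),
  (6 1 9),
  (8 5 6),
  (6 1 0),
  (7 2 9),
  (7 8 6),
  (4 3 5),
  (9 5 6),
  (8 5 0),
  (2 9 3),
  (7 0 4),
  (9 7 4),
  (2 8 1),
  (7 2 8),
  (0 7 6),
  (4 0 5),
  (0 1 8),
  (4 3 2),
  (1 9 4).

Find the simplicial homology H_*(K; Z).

Fix the vertex order 0 < 1 < 2 < 3 < 4 < 5 < 6 < 7 < 8 < 9 and write every simplex with vertices in increasing order. Then dim K = 2 and the simplices of K are:

  0-simplices (10): [0], [1], [2], [3], [4], [5], [6], [7], [8], [9]
  1-simplices (30): (30 of them)
  2-simplices (20): (20 of them)

Hence C_0 ≅ Z^10, C_1 ≅ Z^30, C_2 ≅ Z^20.

Boundary ∂_1: C_1 → C_0 maps an edge to its endpoints' difference, ∂[p,q] = q − p.
This gives a 10×30 integer matrix of rank 9; reducing to Smith normal form yields diagonal entries (1,1,1,1,1,1,1,1,1).

Boundary ∂_2: C_2 → C_1 sends each 2-simplex [p,q,r] to [q,r] − [p,r] + [p,q]. For instance
  ∂[0,6,7] = [6,7] − [0,7] + [0,6],
  ∂[2,7,8] = [7,8] − [2,8] + [2,7].
As a 30×20 matrix over Z this has rank 20, with invariant factors (1,1,1,1,1,1,1,1,1,1,1,1,1,1,1,1,1,1,1,2).

From H_k ≅ ker(∂_k) / im(∂_{k+1}) we obtain:

  H_0: rank C_0 − rank ∂_1 = 10 − 9 = 1, and the invariant factors of ∂_1 are all 1, so H_0 ≅ Z.
  H_1: rank ker ∂_1 − rank ∂_2 = (30 − 9) − 20 = 1, and ∂_2 has invariant factor 2 > 1, so H_1 ≅ Z ⊕ Z_2.
  H_2: rank ker ∂_2 − rank ∂_3 = (20 − 20) − 0 = 0, and there is no ∂_3, so H_2 ≅ 0.

H_0 ≅ Z,  H_1 ≅ Z ⊕ Z_2,  H_2 = 0.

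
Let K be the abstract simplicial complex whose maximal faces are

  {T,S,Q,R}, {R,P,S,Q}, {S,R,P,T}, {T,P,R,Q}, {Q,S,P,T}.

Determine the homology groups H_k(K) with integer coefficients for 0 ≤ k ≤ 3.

Fix the vertex order P < Q < R < S < T and write every simplex with vertices in increasing order. Then dim K = 3 and the simplices of K are:

  0-simplices (5): P, Q, R, S, T
  1-simplices (10): PQ, PR, PS, PT, QR, QS, QT, RS, RT, ST
  2-simplices (10): PQR, PQS, PQT, PRS, PRT, PST, QRS, QRT, QST, RST
  3-simplices (5): PQRS, PQRT, PQST, PRST, QRST

giving chain groups C_0 ≅ Z^5, C_1 ≅ Z^10, C_2 ≅ Z^10, C_3 ≅ Z^5.

The boundary map ∂_1: C_1 → C_0 sends each edge [p,q] (with p < q) to q − p. For instance
  ∂RT = T − R.
As a 5×10 matrix over Z this has rank 4, with invariant factors (1,1,1,1).

The boundary map ∂_2: C_2 → C_1 maps a triangle to the signed sum of its edges. For instance
  ∂QRT = RT − QT + QR,
  ∂PQR = QR − PR + PQ.
This gives a 10×10 integer matrix of rank 6; reducing to Smith normal form yields diagonal entries (1,1,1,1,1,1).

∂_3: C_3 → C_2 sends each 3-simplex σ to the alternating sum Σ_i (−1)^i (σ with its i-th vertex removed). For instance
  ∂PRST = RST − PST + PRT − PRS,
  ∂PQRS = QRS − PRS + PQS − PQR.
The 10×5 boundary matrix has rank 4 and Smith normal form diag(1,1,1,1).

Now H_k = ker ∂_k / im ∂_{k+1}, so:

  H_0: rank C_0 − rank ∂_1 = 5 − 4 = 1, and the invariant factors of ∂_1 are all 1, so H_0 ≅ Z.
  H_1: rank ker ∂_1 − rank ∂_2 = (10 − 4) − 6 = 0, and the invariant factors of ∂_2 are all 1, so H_1 ≅ 0.
  H_2: rank ker ∂_2 − rank ∂_3 = (10 − 6) − 4 = 0, and the invariant factors of ∂_3 are all 1, so H_2 ≅ 0.
  H_3: rank ker ∂_3 − rank ∂_4 = (5 − 4) − 0 = 1, and there is no ∂_4, so H_3 ≅ Z.

(K is a triangulation of the 3-sphere S^3.)

H_0 ≅ Z,  H_1 = 0,  H_2 = 0,  H_3 ≅ Z.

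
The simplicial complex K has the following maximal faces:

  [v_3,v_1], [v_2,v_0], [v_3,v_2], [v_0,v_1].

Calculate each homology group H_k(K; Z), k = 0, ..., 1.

H_0 = Z,  H_1 = Z.

Fix the vertex order v_0 < v_1 < v_2 < v_3 and write every simplex with vertices in increasing order. Then dim K = 1 and the simplices of K are:

  0-simplices (4): [v_0], [v_1], [v_2], [v_3]
  1-simplices (4): [v_0,v_1], [v_0,v_2], [v_1,v_3], [v_2,v_3]

giving chain groups C_0 ≅ Z^4, C_1 ≅ Z^4.

Boundary ∂_1: C_1 → C_0 is given by ∂[p,q] = [q] − [p]. For instance
  ∂[v_0,v_1] = [v_1] − [v_0].
This gives a 4×4 integer matrix of rank 3; reducing to Smith normal form yields diagonal entries (1,1,1).

Reading off H_k = ker ∂_k / im ∂_{k+1}:

  H_0: rank C_0 − rank ∂_1 = 4 − 3 = 1, and the invariant factors of ∂_1 are all 1, so H_0 ≅ Z.
  H_1: rank ker ∂_1 − rank ∂_2 = (4 − 3) − 0 = 1, and there is no ∂_2, so H_1 ≅ Z.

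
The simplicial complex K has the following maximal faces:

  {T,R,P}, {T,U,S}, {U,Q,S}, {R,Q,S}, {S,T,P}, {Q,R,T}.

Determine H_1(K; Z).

H_1 ≅ Z.

Fix the vertex order P < Q < R < S < T < U and write every simplex with vertices in increasing order. Then dim K = 2 and the simplices of K are:

  0-simplices (6): P, Q, R, S, T, U
  1-simplices (12): PR, PS, PT, QR, QS, QT, QU, RS, RT, ST, SU, TU
  2-simplices (6): PRT, PST, QRS, QRT, QSU, STU

giving chain groups C_0 ≅ Z^6, C_1 ≅ Z^12, C_2 ≅ Z^6.

The boundary map ∂_1: C_1 → C_0 maps an edge to its endpoints' difference, ∂[p,q] = q − p. For instance
  ∂SU = U − S.
The 6×12 boundary matrix has rank 5 and Smith normal form diag(1,1,1,1,1).

∂_2: C_2 → C_1 sends each 2-simplex [p,q,r] to [q,r] − [p,r] + [p,q]. For instance
  ∂QRT = RT − QT + QR,
  ∂PST = ST − PT + PS.
The resulting 12×6 matrix has rank 6, and its Smith normal form has invariant factors (1,1,1,1,1,1).

Now H_k = ker ∂_k / im ∂_{k+1}, so:

  H_1: rank ker ∂_1 − rank ∂_2 = (12 − 5) − 6 = 1, and the invariant factors of ∂_2 are all 1, so H_1 ≅ Z.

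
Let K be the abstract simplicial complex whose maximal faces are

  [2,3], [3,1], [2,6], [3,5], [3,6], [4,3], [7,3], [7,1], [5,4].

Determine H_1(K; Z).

H_1 ≅ Z^3.

We work with the vertex ordering 1 < 2 < 3 < 4 < 5 < 6 < 7. The simplices of K, each written with vertices in increasing order, are:

  0-simplices (7): [1], [2], [3], [4], [5], [6], [7]
  1-simplices (9): [1,3], [1,7], [2,3], [2,6], [3,4], [3,5], [3,6], [3,7], [4,5]

Hence C_0 ≅ Z^7, C_1 ≅ Z^9.

Boundary ∂_1: C_1 → C_0 sends each edge [p,q] (with p < q) to q − p. For instance
  ∂[1,7] = [7] − [1].
As a 7×9 matrix over Z this has rank 6, with invariant factors (1,1,1,1,1,1).

From H_k ≅ ker(∂_k) / im(∂_{k+1}) we obtain:

  H_1: rank ker ∂_1 − rank ∂_2 = (9 − 6) − 0 = 3, and there is no ∂_2, so H_1 ≅ Z^3.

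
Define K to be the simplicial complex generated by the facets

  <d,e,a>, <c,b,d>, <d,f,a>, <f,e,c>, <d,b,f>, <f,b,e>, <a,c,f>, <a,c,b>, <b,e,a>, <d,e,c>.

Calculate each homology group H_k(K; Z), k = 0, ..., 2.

H_0 = Z,  H_1 = Z/2,  H_2 = 0.

Order the vertices as a < b < c < d < e < f. Listing each simplex with vertices in this order, K has dimension 2 with simplices:

  0-simplices (6): a, b, c, d, e, f
  1-simplices (15): ab, ac, ad, ae, af, bc, bd, be, bf, cd, ce, cf, de, df, ef
  2-simplices (10): abc, abe, acf, ade, adf, bcd, bdf, bef, cde, cef

giving chain groups C_0 ≅ Z^6, C_1 ≅ Z^15, C_2 ≅ Z^10.

Boundary ∂_1: C_1 → C_0 is given by ∂[p,q] = [q] − [p].
This gives a 6×15 integer matrix of rank 5; reducing to Smith normal form yields diagonal entries (1,1,1,1,1).

∂_2: C_2 → C_1 acts by ∂[p,q,r] = [q,r] − [p,r] + [p,q]. For instance
  ∂cde = de − ce + cd,
  ∂abc = bc − ac + ab.
The 15×10 boundary matrix has rank 10 and Smith normal form diag(1,1,1,1,1,1,1,1,1,2).

From H_k ≅ ker(∂_k) / im(∂_{k+1}) we obtain:

  H_0: rank C_0 − rank ∂_1 = 6 − 5 = 1, and the invariant factors of ∂_1 are all 1, so H_0 ≅ Z.
  H_1: rank ker ∂_1 − rank ∂_2 = (15 − 5) − 10 = 0, and ∂_2 has invariant factor 2 > 1, so H_1 ≅ Z/2.
  H_2: rank ker ∂_2 − rank ∂_3 = (10 − 10) − 0 = 0, and there is no ∂_3, so H_2 ≅ 0.

As a check, the Euler characteristic is 6 − 15 + 10 = 1, which agrees with 1 − 0 + 0 = 1.
(K is a triangulation of the real projective plane RP^2.)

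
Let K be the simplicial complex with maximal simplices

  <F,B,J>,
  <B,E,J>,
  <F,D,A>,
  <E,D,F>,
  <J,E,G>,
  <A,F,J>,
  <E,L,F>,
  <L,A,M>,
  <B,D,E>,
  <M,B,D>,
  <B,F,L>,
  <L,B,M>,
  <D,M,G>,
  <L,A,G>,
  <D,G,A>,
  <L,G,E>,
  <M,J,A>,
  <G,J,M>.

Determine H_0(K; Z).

H_0 ≅ Z.

Take the total order A < B < D < E < F < G < J < L < M on the vertex set. Then K (dimension 2) consists of the simplices:

  0-simplices (9): A, B, D, E, F, G, J, L, M
  1-simplices (27): AD, AF, AG, AJ, AL, AM, BD, BE, BF, BJ, BL, BM, DE, DF, DG, DM, EF, EG, EJ, EL, FJ, FL, GJ, GL, GM, JM, LM
  2-simplices (18): ADF, ADG, AFJ, AGL, AJM, ALM, BDE, BDM, BEJ, BFJ, BFL, BLM, DEF, DGM, EFL, EGJ, EGL, GJM

Hence C_0 ≅ Z^9, C_1 ≅ Z^27, C_2 ≅ Z^18.

The boundary map ∂_1: C_1 → C_0 sends each edge [p,q] (with p < q) to q − p.
As a 9×27 matrix over Z this has rank 8, with invariant factors (1,1,1,1,1,1,1,1).

∂_2: C_2 → C_1 acts by ∂[p,q,r] = [q,r] − [p,r] + [p,q]. For instance
  ∂EFL = FL − EL + EF,
  ∂BEJ = EJ − BJ + BE.
The resulting 27×18 matrix has rank 18, and its Smith normal form has invariant factors (1,1,1,1,1,1,1,1,1,1,1,1,1,1,1,1,1,2).

Computing H_k = (kernel of ∂_k) / (image of ∂_{k+1}):

  H_0: rank C_0 − rank ∂_1 = 9 − 8 = 1, and the invariant factors of ∂_1 are all 1, so H_0 = Z.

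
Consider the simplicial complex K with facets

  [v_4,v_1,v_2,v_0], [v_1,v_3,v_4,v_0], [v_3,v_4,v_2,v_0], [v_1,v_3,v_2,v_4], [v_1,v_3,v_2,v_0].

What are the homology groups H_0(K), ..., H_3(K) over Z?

Order the vertices as v_0 < v_1 < v_2 < v_3 < v_4. Listing each simplex with vertices in this order, K has dimension 3 with simplices:

  0-simplices (5): [v_0], [v_1], [v_2], [v_3], [v_4]
  1-simplices (10): [v_0,v_1], [v_0,v_2], [v_0,v_3], [v_0,v_4], [v_1,v_2], [v_1,v_3], [v_1,v_4], [v_2,v_3], [v_2,v_4], [v_3,v_4]
  2-simplices (10): [v_0,v_1,v_2], [v_0,v_1,v_3], [v_0,v_1,v_4], [v_0,v_2,v_3], [v_0,v_2,v_4], [v_0,v_3,v_4], [v_1,v_2,v_3], [v_1,v_2,v_4], [v_1,v_3,v_4], [v_2,v_3,v_4]
  3-simplices (5): [v_0,v_1,v_2,v_3], [v_0,v_1,v_2,v_4], [v_0,v_1,v_3,v_4], [v_0,v_2,v_3,v_4], [v_1,v_2,v_3,v_4]

so the chain groups are C_0 ≅ Z^5, C_1 ≅ Z^10, C_2 ≅ Z^10, C_3 ≅ Z^5.

The boundary map ∂_1: C_1 → C_0 maps an edge to its endpoints' difference, ∂[p,q] = q − p. For instance
  ∂[v_2,v_4] = [v_4] − [v_2].
This gives a 5×10 integer matrix of rank 4; reducing to Smith normal form yields diagonal entries (1,1,1,1).

∂_2: C_2 → C_1 maps a triangle to the signed sum of its edges. For instance
  ∂[v_0,v_1,v_2] = [v_1,v_2] − [v_0,v_2] + [v_0,v_1],
  ∂[v_0,v_2,v_3] = [v_2,v_3] − [v_0,v_3] + [v_0,v_2].
The resulting 10×10 matrix has rank 6, and its Smith normal form has invariant factors (1,1,1,1,1,1).

∂_3: C_3 → C_2 sends each 3-simplex σ to the alternating sum Σ_i (−1)^i (σ with its i-th vertex removed). For instance
  ∂[v_1,v_2,v_3,v_4] = [v_2,v_3,v_4] − [v_1,v_3,v_4] + [v_1,v_2,v_4] − [v_1,v_2,v_3],
  ∂[v_0,v_1,v_2,v_4] = [v_1,v_2,v_4] − [v_0,v_2,v_4] + [v_0,v_1,v_4] − [v_0,v_1,v_2].
The resulting 10×5 matrix has rank 4, and its Smith normal form has invariant factors (1,1,1,1).

Computing H_k = (kernel of ∂_k) / (image of ∂_{k+1}):

  H_0: rank C_0 − rank ∂_1 = 5 − 4 = 1, and the invariant factors of ∂_1 are all 1, so H_0 = Z.
  H_1: rank ker ∂_1 − rank ∂_2 = (10 − 4) − 6 = 0, and the invariant factors of ∂_2 are all 1, so H_1 = 0.
  H_2: rank ker ∂_2 − rank ∂_3 = (10 − 6) − 4 = 0, and the invariant factors of ∂_3 are all 1, so H_2 = 0.
  H_3: rank ker ∂_3 − rank ∂_4 = (5 − 4) − 0 = 1, and there is no ∂_4, so H_3 = Z.

H_0 ≅ Z,  H_1 = 0,  H_2 = 0,  H_3 ≅ Z.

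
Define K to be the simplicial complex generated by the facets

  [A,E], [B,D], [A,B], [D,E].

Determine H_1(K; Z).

Order the vertices as A < B < D < E. Listing each simplex with vertices in this order, K has dimension 1 with simplices:

  0-simplices (4): A, B, D, E
  1-simplices (4): AB, AE, BD, DE

Hence C_0 ≅ Z^4, C_1 ≅ Z^4.

∂_1: C_1 → C_0 is given by ∂[p,q] = [q] − [p]. For instance
  ∂AE = E − A.
The resulting 4×4 matrix has rank 3, and its Smith normal form has invariant factors (1,1,1).

From H_k ≅ ker(∂_k) / im(∂_{k+1}) we obtain:

  H_1: rank ker ∂_1 − rank ∂_2 = (4 − 3) − 0 = 1, and there is no ∂_2, so H_1 ≅ Z.

(K is a triangulation of the circle S^1.)

H_1 ≅ Z.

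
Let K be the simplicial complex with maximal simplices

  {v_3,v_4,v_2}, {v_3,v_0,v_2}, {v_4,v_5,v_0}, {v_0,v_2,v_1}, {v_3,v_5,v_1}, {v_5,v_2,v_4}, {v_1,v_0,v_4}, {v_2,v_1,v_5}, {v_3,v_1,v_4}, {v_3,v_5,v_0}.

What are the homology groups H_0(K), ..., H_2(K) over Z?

Fix the vertex order v_0 < v_1 < v_2 < v_3 < v_4 < v_5 and write every simplex with vertices in increasing order. Then dim K = 2 and the simplices of K are:

  0-simplices (6): [v_0], [v_1], [v_2], [v_3], [v_4], [v_5]
  1-simplices (15): (15 of them)
  2-simplices (10): [v_0,v_1,v_2], [v_0,v_1,v_4], [v_0,v_2,v_3], [v_0,v_3,v_5], [v_0,v_4,v_5], [v_1,v_2,v_5], [v_1,v_3,v_4], [v_1,v_3,v_5], [v_2,v_3,v_4], [v_2,v_4,v_5]

so the chain groups are C_0 ≅ Z^6, C_1 ≅ Z^15, C_2 ≅ Z^10.

∂_1: C_1 → C_0 sends each edge [p,q] (with p < q) to q − p.
This gives a 6×15 integer matrix of rank 5; reducing to Smith normal form yields diagonal entries (1,1,1,1,1).

The boundary map ∂_2: C_2 → C_1 sends each 2-simplex [p,q,r] to [q,r] − [p,r] + [p,q]. For instance
  ∂[v_2,v_4,v_5] = [v_4,v_5] − [v_2,v_5] + [v_2,v_4],
  ∂[v_1,v_3,v_4] = [v_3,v_4] − [v_1,v_4] + [v_1,v_3].
This gives a 15×10 integer matrix of rank 10; reducing to Smith normal form yields diagonal entries (1,1,1,1,1,1,1,1,1,2).

From H_k ≅ ker(∂_k) / im(∂_{k+1}) we obtain:

  H_0: rank C_0 − rank ∂_1 = 6 − 5 = 1, and the invariant factors of ∂_1 are all 1, so H_0 ≅ Z.
  H_1: rank ker ∂_1 − rank ∂_2 = (15 − 5) − 10 = 0, and ∂_2 has invariant factor 2 > 1, so H_1 ≅ Z/2.
  H_2: rank ker ∂_2 − rank ∂_3 = (10 − 10) − 0 = 0, and there is no ∂_3, so H_2 ≅ 0.

H_0 = Z,  H_1 = Z/2,  H_2 = 0.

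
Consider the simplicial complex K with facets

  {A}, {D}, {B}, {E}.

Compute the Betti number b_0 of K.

Fix the vertex order A < B < D < E and write every simplex with vertices in increasing order. Then dim K = 0 and the simplices of K are:

  0-simplices (4): A, B, D, E

Hence C_0 ≅ Z^4.

Now H_k = ker ∂_k / im ∂_{k+1}, so:

  H_0: rank C_0 − rank ∂_1 = 4 − 0 = 4, and there is no ∂_1, so H_0 = Z^4.

(K is a triangulation of a set of 4 points.)

Hence the Betti numbers are b_0 = 4.

b_0 = 4.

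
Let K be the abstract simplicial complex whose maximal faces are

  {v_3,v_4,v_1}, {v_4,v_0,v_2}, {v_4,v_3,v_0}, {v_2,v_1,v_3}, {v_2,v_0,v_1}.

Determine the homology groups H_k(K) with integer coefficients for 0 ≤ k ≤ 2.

Fix the vertex order v_0 < v_1 < v_2 < v_3 < v_4 and write every simplex with vertices in increasing order. Then dim K = 2 and the simplices of K are:

  0-simplices (5): [v_0], [v_1], [v_2], [v_3], [v_4]
  1-simplices (10): [v_0,v_1], [v_0,v_2], [v_0,v_3], [v_0,v_4], [v_1,v_2], [v_1,v_3], [v_1,v_4], [v_2,v_3], [v_2,v_4], [v_3,v_4]
  2-simplices (5): [v_0,v_1,v_2], [v_0,v_2,v_4], [v_0,v_3,v_4], [v_1,v_2,v_3], [v_1,v_3,v_4]

Hence C_0 ≅ Z^5, C_1 ≅ Z^10, C_2 ≅ Z^5.

The boundary map ∂_1: C_1 → C_0 sends each edge [p,q] (with p < q) to q − p. For instance
  ∂[v_0,v_1] = [v_1] − [v_0].
As a 5×10 matrix over Z this has rank 4, with invariant factors (1,1,1,1).

∂_2: C_2 → C_1 acts by ∂[p,q,r] = [q,r] − [p,r] + [p,q]. For instance
  ∂[v_0,v_2,v_4] = [v_2,v_4] − [v_0,v_4] + [v_0,v_2],
  ∂[v_1,v_3,v_4] = [v_3,v_4] − [v_1,v_4] + [v_1,v_3].
As a 10×5 matrix over Z this has rank 5, with invariant factors (1,1,1,1,1).

Computing H_k = (kernel of ∂_k) / (image of ∂_{k+1}):

  H_0: rank C_0 − rank ∂_1 = 5 − 4 = 1, and the invariant factors of ∂_1 are all 1, so H_0 ≅ Z.
  H_1: rank ker ∂_1 − rank ∂_2 = (10 − 4) − 5 = 1, and the invariant factors of ∂_2 are all 1, so H_1 ≅ Z.
  H_2: rank ker ∂_2 − rank ∂_3 = (5 − 5) − 0 = 0, and there is no ∂_3, so H_2 ≅ 0.

(K is a triangulation of the Möbius band.)

H_0 = Z,  H_1 = Z,  H_2 = 0.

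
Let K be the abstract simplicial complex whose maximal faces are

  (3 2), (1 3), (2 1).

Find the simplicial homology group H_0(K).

H_0 ≅ Z.

Order the vertices as 1 < 2 < 3. Listing each simplex with vertices in this order, K has dimension 1 with simplices:

  0-simplices (3): [1], [2], [3]
  1-simplices (3): [1,2], [1,3], [2,3]

Hence C_0 ≅ Z^3, C_1 ≅ Z^3.

∂_1: C_1 → C_0 sends each edge [p,q] (with p < q) to q − p. For instance
  ∂[1,2] = [2] − [1].
The resulting 3×3 matrix has rank 2, and its Smith normal form has invariant factors (1,1).

Reading off H_k = ker ∂_k / im ∂_{k+1}:

  H_0: rank C_0 − rank ∂_1 = 3 − 2 = 1, and the invariant factors of ∂_1 are all 1, so H_0 ≅ Z.

(K is a triangulation of the circle S^1.)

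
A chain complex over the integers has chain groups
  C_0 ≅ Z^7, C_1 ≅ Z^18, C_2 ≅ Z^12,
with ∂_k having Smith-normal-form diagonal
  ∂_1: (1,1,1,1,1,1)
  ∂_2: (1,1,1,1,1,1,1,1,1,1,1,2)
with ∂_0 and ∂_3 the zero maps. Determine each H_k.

H_0: b_0 = 7 − 0 − 6 = 1; torsion from ∂_1 factors > 1: none. So H_0 ≅ Z.
H_1: b_1 = 18 − 6 − 12 = 0; torsion from ∂_2 factors > 1: [2]. So H_1 ≅ Z/2.
H_2: b_2 = 12 − 12 − 0 = 0; torsion from ∂_3 factors > 1: none. So H_2 ≅ 0.

H_0 ≅ Z,  H_1 ≅ Z/2,  H_2 = 0.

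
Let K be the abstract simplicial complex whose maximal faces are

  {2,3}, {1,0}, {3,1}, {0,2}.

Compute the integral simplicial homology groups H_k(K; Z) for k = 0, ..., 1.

H_0 ≅ Z,  H_1 ≅ Z.

K has 4 vertices, 4 edges.
rank ∂_0 = 0, rank ∂_1 = 3 ⇒ b_0 = 4 − 0 − 3 = 1; all invariant factors of ∂_1 are 1 so no torsion. So H_0 = Z.
rank ∂_1 = 3, rank ∂_2 = 0 ⇒ b_1 = 4 − 3 − 0 = 1. So H_1 = Z.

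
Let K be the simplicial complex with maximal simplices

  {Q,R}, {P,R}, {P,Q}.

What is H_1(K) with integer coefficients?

K has 3 vertices, 3 edges.
rank ∂_1 = 2, rank ∂_2 = 0 ⇒ b_1 = 3 − 2 − 0 = 1. So H_1 ≅ Z.

H_1 ≅ Z.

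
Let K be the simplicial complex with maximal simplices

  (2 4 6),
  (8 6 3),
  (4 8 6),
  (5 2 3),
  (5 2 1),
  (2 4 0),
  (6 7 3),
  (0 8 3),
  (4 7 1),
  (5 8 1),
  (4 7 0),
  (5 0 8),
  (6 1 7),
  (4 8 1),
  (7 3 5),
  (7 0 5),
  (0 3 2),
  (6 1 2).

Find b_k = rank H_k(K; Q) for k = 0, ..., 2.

Fix the vertex order 0 < 1 < 2 < 3 < 4 < 5 < 6 < 7 < 8 and write every simplex with vertices in increasing order. Then dim K = 2 and the simplices of K are:

  0-simplices (9): [0], [1], [2], [3], [4], [5], [6], [7], [8]
  1-simplices (27): (27 of them)
  2-simplices (18): [0,2,3], [0,2,4], [0,3,8], [0,4,7], [0,5,7], [0,5,8], [1,2,5], [1,2,6], [1,4,7], [1,4,8], [1,5,8], [1,6,7], [2,3,5], [2,4,6], [3,5,7], [3,6,7], [3,6,8], [4,6,8]

so the chain groups are C_0 ≅ Z^9, C_1 ≅ Z^27, C_2 ≅ Z^18.

The boundary map ∂_1: C_1 → C_0 sends each edge [p,q] (with p < q) to q − p.
The resulting 9×27 matrix has rank 8, and its Smith normal form has invariant factors (1,1,1,1,1,1,1,1).

The boundary map ∂_2: C_2 → C_1 acts by ∂[p,q,r] = [q,r] − [p,r] + [p,q]. For instance
  ∂[0,2,3] = [2,3] − [0,3] + [0,2],
  ∂[0,5,7] = [5,7] − [0,7] + [0,5].
This gives a 27×18 integer matrix of rank 18; reducing to Smith normal form yields diagonal entries (1,1,1,1,1,1,1,1,1,1,1,1,1,1,1,1,1,2).

Now H_k = ker ∂_k / im ∂_{k+1}, so:

  H_0: rank C_0 − rank ∂_1 = 9 − 8 = 1, and the invariant factors of ∂_1 are all 1, so H_0 ≅ Z.
  H_1: rank ker ∂_1 − rank ∂_2 = (27 − 8) − 18 = 1, and ∂_2 has invariant factor 2 > 1, so H_1 ≅ Z ⊕ Z_2.
  H_2: rank ker ∂_2 − rank ∂_3 = (18 − 18) − 0 = 0, and there is no ∂_3, so H_2 ≅ 0.

As a check, the Euler characteristic is 9 − 27 + 18 = 0, which agrees with 1 − 1 + 0 = 0.
(K is a triangulation of the Klein bottle.)

Hence the Betti numbers are b_0 = 1, b_1 = 1, b_2 = 0.

b_0 = 1, b_1 = 1, b_2 = 0.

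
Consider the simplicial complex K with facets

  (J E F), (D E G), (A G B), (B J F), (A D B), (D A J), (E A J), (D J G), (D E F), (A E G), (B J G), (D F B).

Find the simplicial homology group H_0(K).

H_0 = Z.

We work with the vertex ordering A < B < D < E < F < G < J. The simplices of K, each written with vertices in increasing order, are:

  0-simplices (7): A, B, D, E, F, G, J
  1-simplices (18): AB, AD, AE, AG, AJ, BD, BF, BG, BJ, DE, DF, DG, DJ, EF, EG, EJ, FJ, GJ
  2-simplices (12): ABD, ABG, ADJ, AEG, AEJ, BDF, BFJ, BGJ, DEF, DEG, DGJ, EFJ

so the chain groups are C_0 ≅ Z^7, C_1 ≅ Z^18, C_2 ≅ Z^12.

∂_1: C_1 → C_0 is given by ∂[p,q] = [q] − [p].
The resulting 7×18 matrix has rank 6, and its Smith normal form has invariant factors (1,1,1,1,1,1).

∂_2: C_2 → C_1 sends each 2-simplex [p,q,r] to [q,r] − [p,r] + [p,q]. For instance
  ∂DEF = EF − DF + DE,
  ∂AEG = EG − AG + AE.
The resulting 18×12 matrix has rank 12, and its Smith normal form has invariant factors (1,1,1,1,1,1,1,1,1,1,1,2).

Now H_k = ker ∂_k / im ∂_{k+1}, so:

  H_0: rank C_0 − rank ∂_1 = 7 − 6 = 1, and the invariant factors of ∂_1 are all 1, so H_0 = Z.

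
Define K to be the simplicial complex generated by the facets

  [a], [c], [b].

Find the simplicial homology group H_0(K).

H_0 ≅ Z^3.

We work with the vertex ordering a < b < c. The simplices of K, each written with vertices in increasing order, are:

  0-simplices (3): a, b, c

so the chain groups are C_0 ≅ Z^3.

Computing H_k = (kernel of ∂_k) / (image of ∂_{k+1}):

  H_0: rank C_0 − rank ∂_1 = 3 − 0 = 3, and there is no ∂_1, so H_0 = Z^3.

(K is a triangulation of a set of 3 points.)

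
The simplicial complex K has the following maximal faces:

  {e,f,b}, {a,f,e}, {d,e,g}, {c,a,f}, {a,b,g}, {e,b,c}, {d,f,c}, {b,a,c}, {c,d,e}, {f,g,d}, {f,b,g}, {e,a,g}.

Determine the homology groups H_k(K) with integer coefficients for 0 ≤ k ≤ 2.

Take the total order a < b < c < d < e < f < g on the vertex set. Then K (dimension 2) consists of the simplices:

  0-simplices (7): a, b, c, d, e, f, g
  1-simplices (18): ab, ac, ae, af, ag, bc, be, bf, bg, cd, ce, cf, de, df, dg, ef, eg, fg
  2-simplices (12): abc, abg, acf, aef, aeg, bce, bef, bfg, cde, cdf, deg, dfg

giving chain groups C_0 ≅ Z^7, C_1 ≅ Z^18, C_2 ≅ Z^12.

Boundary ∂_1: C_1 → C_0 sends each edge [p,q] (with p < q) to q − p.
The resulting 7×18 matrix has rank 6, and its Smith normal form has invariant factors (1,1,1,1,1,1).

Boundary ∂_2: C_2 → C_1 acts by ∂[p,q,r] = [q,r] − [p,r] + [p,q]. For instance
  ∂deg = eg − dg + de,
  ∂dfg = fg − dg + df.
This gives a 18×12 integer matrix of rank 12; reducing to Smith normal form yields diagonal entries (1,1,1,1,1,1,1,1,1,1,1,2).

Computing H_k = (kernel of ∂_k) / (image of ∂_{k+1}):

  H_0: rank C_0 − rank ∂_1 = 7 − 6 = 1, and the invariant factors of ∂_1 are all 1, so H_0 ≅ Z.
  H_1: rank ker ∂_1 − rank ∂_2 = (18 − 6) − 12 = 0, and ∂_2 has invariant factor 2 > 1, so H_1 ≅ Z/2.
  H_2: rank ker ∂_2 − rank ∂_3 = (12 − 12) − 0 = 0, and there is no ∂_3, so H_2 ≅ 0.

H_0 = Z,  H_1 = Z/2,  H_2 = 0.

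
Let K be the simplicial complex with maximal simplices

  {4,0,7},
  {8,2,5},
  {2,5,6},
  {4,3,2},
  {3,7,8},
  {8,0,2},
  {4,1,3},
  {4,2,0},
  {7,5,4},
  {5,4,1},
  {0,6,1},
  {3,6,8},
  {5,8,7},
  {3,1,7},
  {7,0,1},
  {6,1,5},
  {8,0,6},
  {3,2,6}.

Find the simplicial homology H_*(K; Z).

Fix the vertex order 0 < 1 < 2 < 3 < 4 < 5 < 6 < 7 < 8 and write every simplex with vertices in increasing order. Then dim K = 2 and the simplices of K are:

  0-simplices (9): [0], [1], [2], [3], [4], [5], [6], [7], [8]
  1-simplices (27): (27 of them)
  2-simplices (18): [0,1,6], [0,1,7], [0,2,4], [0,2,8], [0,4,7], [0,6,8], [1,3,4], [1,3,7], [1,4,5], [1,5,6], [2,3,4], [2,3,6], [2,5,6], [2,5,8], [3,6,8], [3,7,8], [4,5,7], [5,7,8]

giving chain groups C_0 ≅ Z^9, C_1 ≅ Z^27, C_2 ≅ Z^18.

The boundary map ∂_1: C_1 → C_0 is given by ∂[p,q] = [q] − [p]. For instance
  ∂[3,4] = [4] − [3].
The resulting 9×27 matrix has rank 8, and its Smith normal form has invariant factors (1,1,1,1,1,1,1,1).

The boundary map ∂_2: C_2 → C_1 sends each 2-simplex [p,q,r] to [q,r] − [p,r] + [p,q]. For instance
  ∂[0,2,8] = [2,8] − [0,8] + [0,2],
  ∂[0,2,4] = [2,4] − [0,4] + [0,2].
This gives a 27×18 integer matrix of rank 18; reducing to Smith normal form yields diagonal entries (1,1,1,1,1,1,1,1,1,1,1,1,1,1,1,1,1,2).

Now H_k = ker ∂_k / im ∂_{k+1}, so:

  H_0: rank C_0 − rank ∂_1 = 9 − 8 = 1, and the invariant factors of ∂_1 are all 1, so H_0 ≅ Z.
  H_1: rank ker ∂_1 − rank ∂_2 = (27 − 8) − 18 = 1, and ∂_2 has invariant factor 2 > 1, so H_1 ≅ Z × Z/2.
  H_2: rank ker ∂_2 − rank ∂_3 = (18 − 18) − 0 = 0, and there is no ∂_3, so H_2 ≅ 0.

H_0 ≅ Z,  H_1 ≅ Z × Z/2,  H_2 = 0.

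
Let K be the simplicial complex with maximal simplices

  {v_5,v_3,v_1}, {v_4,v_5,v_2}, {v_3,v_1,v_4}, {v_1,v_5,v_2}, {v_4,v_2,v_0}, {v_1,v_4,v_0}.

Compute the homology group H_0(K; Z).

We work with the vertex ordering v_0 < v_1 < v_2 < v_3 < v_4 < v_5. The simplices of K, each written with vertices in increasing order, are:

  0-simplices (6): [v_0], [v_1], [v_2], [v_3], [v_4], [v_5]
  1-simplices (12): [v_0,v_1], [v_0,v_2], [v_0,v_4], [v_1,v_2], [v_1,v_3], [v_1,v_4], [v_1,v_5], [v_2,v_4], [v_2,v_5], [v_3,v_4], [v_3,v_5], [v_4,v_5]
  2-simplices (6): [v_0,v_1,v_4], [v_0,v_2,v_4], [v_1,v_2,v_5], [v_1,v_3,v_4], [v_1,v_3,v_5], [v_2,v_4,v_5]

Hence C_0 ≅ Z^6, C_1 ≅ Z^12, C_2 ≅ Z^6.

∂_1: C_1 → C_0 is given by ∂[p,q] = [q] − [p]. For instance
  ∂[v_0,v_1] = [v_1] − [v_0].
The 6×12 boundary matrix has rank 5 and Smith normal form diag(1,1,1,1,1).

Boundary ∂_2: C_2 → C_1 sends each 2-simplex [p,q,r] to [q,r] − [p,r] + [p,q]. For instance
  ∂[v_0,v_2,v_4] = [v_2,v_4] − [v_0,v_4] + [v_0,v_2],
  ∂[v_1,v_3,v_5] = [v_3,v_5] − [v_1,v_5] + [v_1,v_3].
As a 12×6 matrix over Z this has rank 6, with invariant factors (1,1,1,1,1,1).

Now H_k = ker ∂_k / im ∂_{k+1}, so:

  H_0: rank C_0 − rank ∂_1 = 6 − 5 = 1, and the invariant factors of ∂_1 are all 1, so H_0 ≅ Z.

H_0 = Z.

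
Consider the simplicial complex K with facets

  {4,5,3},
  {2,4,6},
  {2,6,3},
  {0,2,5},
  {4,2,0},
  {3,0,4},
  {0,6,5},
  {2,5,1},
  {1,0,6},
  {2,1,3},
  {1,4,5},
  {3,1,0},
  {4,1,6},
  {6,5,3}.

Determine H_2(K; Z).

We work with the vertex ordering 0 < 1 < 2 < 3 < 4 < 5 < 6. The simplices of K, each written with vertices in increasing order, are:

  0-simplices (7): [0], [1], [2], [3], [4], [5], [6]
  1-simplices (21): [0,1], [0,2], [0,3], [0,4], [0,5], [0,6], [1,2], [1,3], [1,4], [1,5], [1,6], [2,3], [2,4], [2,5], [2,6], [3,4], [3,5], [3,6], [4,5], [4,6], [5,6]
  2-simplices (14): [0,1,3], [0,1,6], [0,2,4], [0,2,5], [0,3,4], [0,5,6], [1,2,3], [1,2,5], [1,4,5], [1,4,6], [2,3,6], [2,4,6], [3,4,5], [3,5,6]

Hence C_0 ≅ Z^7, C_1 ≅ Z^21, C_2 ≅ Z^14.

The boundary map ∂_1: C_1 → C_0 maps an edge to its endpoints' difference, ∂[p,q] = q − p.
The 7×21 boundary matrix has rank 6 and Smith normal form diag(1,1,1,1,1,1).

The boundary map ∂_2: C_2 → C_1 acts by ∂[p,q,r] = [q,r] − [p,r] + [p,q]. For instance
  ∂[2,3,6] = [3,6] − [2,6] + [2,3],
  ∂[0,1,3] = [1,3] − [0,3] + [0,1].
The resulting 21×14 matrix has rank 13, and its Smith normal form has invariant factors (1,1,1,1,1,1,1,1,1,1,1,1,1).

Now H_k = ker ∂_k / im ∂_{k+1}, so:

  H_2: rank ker ∂_2 − rank ∂_3 = (14 − 13) − 0 = 1, and there is no ∂_3, so H_2 = Z.

H_2 ≅ Z.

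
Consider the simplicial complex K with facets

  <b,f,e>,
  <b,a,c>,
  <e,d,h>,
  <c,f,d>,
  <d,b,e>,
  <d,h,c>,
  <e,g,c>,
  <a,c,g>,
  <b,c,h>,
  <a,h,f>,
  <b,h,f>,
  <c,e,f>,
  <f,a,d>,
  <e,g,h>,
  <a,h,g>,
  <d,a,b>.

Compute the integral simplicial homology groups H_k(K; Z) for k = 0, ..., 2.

Order the vertices as a < b < c < d < e < f < g < h. Listing each simplex with vertices in this order, K has dimension 2 with simplices:

  0-simplices (8): a, b, c, d, e, f, g, h
  1-simplices (24): ab, ac, ad, af, ag, ah, bc, bd, be, bf, bh, cd, ce, cf, cg, ch, de, df, dh, ef, eg, eh, fh, gh
  2-simplices (16): abc, abd, acg, adf, afh, agh, bch, bde, bef, bfh, cdf, cdh, cef, ceg, deh, egh

giving chain groups C_0 ≅ Z^8, C_1 ≅ Z^24, C_2 ≅ Z^16.

∂_1: C_1 → C_0 is given by ∂[p,q] = [q] − [p].
The resulting 8×24 matrix has rank 7, and its Smith normal form has invariant factors (1,1,1,1,1,1,1).

The boundary map ∂_2: C_2 → C_1 sends each 2-simplex [p,q,r] to [q,r] − [p,r] + [p,q]. For instance
  ∂agh = gh − ah + ag,
  ∂acg = cg − ag + ac.
The 24×16 boundary matrix has rank 15 and Smith normal form diag(1,1,1,1,1,1,1,1,1,1,1,1,1,1,1).

From H_k ≅ ker(∂_k) / im(∂_{k+1}) we obtain:

  H_0: rank C_0 − rank ∂_1 = 8 − 7 = 1, and the invariant factors of ∂_1 are all 1, so H_0 = Z.
  H_1: rank ker ∂_1 − rank ∂_2 = (24 − 7) − 15 = 2, and the invariant factors of ∂_2 are all 1, so H_1 = Z^2.
  H_2: rank ker ∂_2 − rank ∂_3 = (16 − 15) − 0 = 1, and there is no ∂_3, so H_2 = Z.

As a check, the Euler characteristic is 8 − 24 + 16 = 0, which agrees with 1 − 2 + 1 = 0.
(K is a triangulation of the torus T^2.)

H_0 = Z,  H_1 = Z^2,  H_2 = Z.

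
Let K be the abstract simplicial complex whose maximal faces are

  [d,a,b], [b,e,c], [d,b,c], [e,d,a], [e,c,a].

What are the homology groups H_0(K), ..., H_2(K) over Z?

H_0 ≅ Z,  H_1 ≅ Z,  H_2 = 0.

Order the vertices as a < b < c < d < e. Listing each simplex with vertices in this order, K has dimension 2 with simplices:

  0-simplices (5): a, b, c, d, e
  1-simplices (10): ab, ac, ad, ae, bc, bd, be, cd, ce, de
  2-simplices (5): abd, ace, ade, bcd, bce

so the chain groups are C_0 ≅ Z^5, C_1 ≅ Z^10, C_2 ≅ Z^5.

The boundary map ∂_1: C_1 → C_0 sends each edge [p,q] (with p < q) to q − p. For instance
  ∂ce = e − c.
The resulting 5×10 matrix has rank 4, and its Smith normal form has invariant factors (1,1,1,1).

The boundary map ∂_2: C_2 → C_1 maps a triangle to the signed sum of its edges. For instance
  ∂abd = bd − ad + ab,
  ∂bcd = cd − bd + bc.
This gives a 10×5 integer matrix of rank 5; reducing to Smith normal form yields diagonal entries (1,1,1,1,1).

Reading off H_k = ker ∂_k / im ∂_{k+1}:

  H_0: rank C_0 − rank ∂_1 = 5 − 4 = 1, and the invariant factors of ∂_1 are all 1, so H_0 = Z.
  H_1: rank ker ∂_1 − rank ∂_2 = (10 − 4) − 5 = 1, and the invariant factors of ∂_2 are all 1, so H_1 = Z.
  H_2: rank ker ∂_2 − rank ∂_3 = (5 − 5) − 0 = 0, and there is no ∂_3, so H_2 = 0.

As a check, the Euler characteristic is 5 − 10 + 5 = 0, which agrees with 1 − 1 + 0 = 0.
(K is a triangulation of the Möbius band.)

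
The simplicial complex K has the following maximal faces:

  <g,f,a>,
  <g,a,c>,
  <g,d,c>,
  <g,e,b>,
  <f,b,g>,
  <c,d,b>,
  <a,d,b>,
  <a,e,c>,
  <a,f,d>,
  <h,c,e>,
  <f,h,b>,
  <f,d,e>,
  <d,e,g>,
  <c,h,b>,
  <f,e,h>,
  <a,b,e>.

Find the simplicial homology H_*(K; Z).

Order the vertices as a < b < c < d < e < f < g < h. Listing each simplex with vertices in this order, K has dimension 2 with simplices:

  0-simplices (8): a, b, c, d, e, f, g, h
  1-simplices (24): ab, ac, ad, ae, af, ag, bc, bd, be, bf, bg, bh, cd, ce, cg, ch, de, df, dg, ef, eg, eh, fg, fh
  2-simplices (16): abd, abe, ace, acg, adf, afg, bcd, bch, beg, bfg, bfh, cdg, ceh, def, deg, efh

so the chain groups are C_0 ≅ Z^8, C_1 ≅ Z^24, C_2 ≅ Z^16.

∂_1: C_1 → C_0 is given by ∂[p,q] = [q] − [p].
This gives a 8×24 integer matrix of rank 7; reducing to Smith normal form yields diagonal entries (1,1,1,1,1,1,1).

Boundary ∂_2: C_2 → C_1 sends each 2-simplex [p,q,r] to [q,r] − [p,r] + [p,q]. For instance
  ∂afg = fg − ag + af,
  ∂efh = fh − eh + ef.
This gives a 24×16 integer matrix of rank 15; reducing to Smith normal form yields diagonal entries (1,1,1,1,1,1,1,1,1,1,1,1,1,1,1).

From H_k ≅ ker(∂_k) / im(∂_{k+1}) we obtain:

  H_0: rank C_0 − rank ∂_1 = 8 − 7 = 1, and the invariant factors of ∂_1 are all 1, so H_0 = Z.
  H_1: rank ker ∂_1 − rank ∂_2 = (24 − 7) − 15 = 2, and the invariant factors of ∂_2 are all 1, so H_1 = Z^2.
  H_2: rank ker ∂_2 − rank ∂_3 = (16 − 15) − 0 = 1, and there is no ∂_3, so H_2 = Z.

(K is a triangulation of the torus T^2.)

H_0 = Z,  H_1 = Z^2,  H_2 = Z.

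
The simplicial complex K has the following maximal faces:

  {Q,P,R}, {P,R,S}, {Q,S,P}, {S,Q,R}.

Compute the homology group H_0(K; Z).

Take the total order P < Q < R < S on the vertex set. Then K (dimension 2) consists of the simplices:

  0-simplices (4): P, Q, R, S
  1-simplices (6): PQ, PR, PS, QR, QS, RS
  2-simplices (4): PQR, PQS, PRS, QRS

Hence C_0 ≅ Z^4, C_1 ≅ Z^6, C_2 ≅ Z^4.

∂_1: C_1 → C_0 sends each edge [p,q] (with p < q) to q − p.
This gives a 4×6 integer matrix of rank 3; reducing to Smith normal form yields diagonal entries (1,1,1).

The boundary map ∂_2: C_2 → C_1 maps a triangle to the signed sum of its edges. For instance
  ∂PQR = QR − PR + PQ,
  ∂QRS = RS − QS + QR.
The 6×4 boundary matrix has rank 3 and Smith normal form diag(1,1,1).

From H_k ≅ ker(∂_k) / im(∂_{k+1}) we obtain:

  H_0: rank C_0 − rank ∂_1 = 4 − 3 = 1, and the invariant factors of ∂_1 are all 1, so H_0 ≅ Z.

H_0 = Z.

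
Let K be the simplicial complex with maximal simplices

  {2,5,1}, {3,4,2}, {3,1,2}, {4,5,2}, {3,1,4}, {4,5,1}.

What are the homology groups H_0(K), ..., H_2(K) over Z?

Take the total order 1 < 2 < 3 < 4 < 5 on the vertex set. Then K (dimension 2) consists of the simplices:

  0-simplices (5): [1], [2], [3], [4], [5]
  1-simplices (9): [1,2], [1,3], [1,4], [1,5], [2,3], [2,4], [2,5], [3,4], [4,5]
  2-simplices (6): [1,2,3], [1,2,5], [1,3,4], [1,4,5], [2,3,4], [2,4,5]

giving chain groups C_0 ≅ Z^5, C_1 ≅ Z^9, C_2 ≅ Z^6.

∂_1: C_1 → C_0 maps an edge to its endpoints' difference, ∂[p,q] = q − p. For instance
  ∂[2,4] = [4] − [2].
The 5×9 boundary matrix has rank 4 and Smith normal form diag(1,1,1,1).

Boundary ∂_2: C_2 → C_1 maps a triangle to the signed sum of its edges. For instance
  ∂[2,4,5] = [4,5] − [2,5] + [2,4],
  ∂[1,2,5] = [2,5] − [1,5] + [1,2].
As a 9×6 matrix over Z this has rank 5, with invariant factors (1,1,1,1,1).

Reading off H_k = ker ∂_k / im ∂_{k+1}:

  H_0: rank C_0 − rank ∂_1 = 5 − 4 = 1, and the invariant factors of ∂_1 are all 1, so H_0 = Z.
  H_1: rank ker ∂_1 − rank ∂_2 = (9 − 4) − 5 = 0, and the invariant factors of ∂_2 are all 1, so H_1 = 0.
  H_2: rank ker ∂_2 − rank ∂_3 = (6 − 5) − 0 = 1, and there is no ∂_3, so H_2 = Z.

As a check, the Euler characteristic is 5 − 9 + 6 = 2, which agrees with 1 − 0 + 1 = 2.
(K is a triangulation of the 2-sphere S^2.)

H_0 = Z,  H_1 = 0,  H_2 = Z.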